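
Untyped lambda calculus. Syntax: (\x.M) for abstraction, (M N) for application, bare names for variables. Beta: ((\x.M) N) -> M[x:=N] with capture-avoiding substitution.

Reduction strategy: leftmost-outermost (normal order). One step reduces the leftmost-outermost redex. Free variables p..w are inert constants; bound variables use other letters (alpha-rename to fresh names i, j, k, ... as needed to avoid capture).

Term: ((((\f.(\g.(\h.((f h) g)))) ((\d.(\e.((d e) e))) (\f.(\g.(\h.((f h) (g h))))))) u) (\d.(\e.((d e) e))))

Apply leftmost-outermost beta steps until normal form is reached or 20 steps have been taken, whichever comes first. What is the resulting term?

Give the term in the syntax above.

Answer: ((u (\e.((u e) e))) (\e.((u e) e)))

Derivation:
Step 0: ((((\f.(\g.(\h.((f h) g)))) ((\d.(\e.((d e) e))) (\f.(\g.(\h.((f h) (g h))))))) u) (\d.(\e.((d e) e))))
Step 1: (((\g.(\h.((((\d.(\e.((d e) e))) (\f.(\g.(\h.((f h) (g h)))))) h) g))) u) (\d.(\e.((d e) e))))
Step 2: ((\h.((((\d.(\e.((d e) e))) (\f.(\g.(\h.((f h) (g h)))))) h) u)) (\d.(\e.((d e) e))))
Step 3: ((((\d.(\e.((d e) e))) (\f.(\g.(\h.((f h) (g h)))))) (\d.(\e.((d e) e)))) u)
Step 4: (((\e.(((\f.(\g.(\h.((f h) (g h))))) e) e)) (\d.(\e.((d e) e)))) u)
Step 5: ((((\f.(\g.(\h.((f h) (g h))))) (\d.(\e.((d e) e)))) (\d.(\e.((d e) e)))) u)
Step 6: (((\g.(\h.(((\d.(\e.((d e) e))) h) (g h)))) (\d.(\e.((d e) e)))) u)
Step 7: ((\h.(((\d.(\e.((d e) e))) h) ((\d.(\e.((d e) e))) h))) u)
Step 8: (((\d.(\e.((d e) e))) u) ((\d.(\e.((d e) e))) u))
Step 9: ((\e.((u e) e)) ((\d.(\e.((d e) e))) u))
Step 10: ((u ((\d.(\e.((d e) e))) u)) ((\d.(\e.((d e) e))) u))
Step 11: ((u (\e.((u e) e))) ((\d.(\e.((d e) e))) u))
Step 12: ((u (\e.((u e) e))) (\e.((u e) e)))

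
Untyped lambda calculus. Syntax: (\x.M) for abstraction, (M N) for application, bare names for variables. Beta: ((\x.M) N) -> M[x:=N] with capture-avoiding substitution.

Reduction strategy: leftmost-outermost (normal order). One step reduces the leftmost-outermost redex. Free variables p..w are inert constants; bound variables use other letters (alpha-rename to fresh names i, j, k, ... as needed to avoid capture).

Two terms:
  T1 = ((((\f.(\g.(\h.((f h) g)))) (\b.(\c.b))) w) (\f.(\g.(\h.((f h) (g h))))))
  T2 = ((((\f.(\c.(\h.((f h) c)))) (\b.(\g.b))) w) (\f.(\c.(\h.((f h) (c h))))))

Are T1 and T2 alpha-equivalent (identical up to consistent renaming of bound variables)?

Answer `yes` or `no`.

Answer: yes

Derivation:
Term 1: ((((\f.(\g.(\h.((f h) g)))) (\b.(\c.b))) w) (\f.(\g.(\h.((f h) (g h))))))
Term 2: ((((\f.(\c.(\h.((f h) c)))) (\b.(\g.b))) w) (\f.(\c.(\h.((f h) (c h))))))
Alpha-equivalence: compare structure up to binder renaming.
Result: True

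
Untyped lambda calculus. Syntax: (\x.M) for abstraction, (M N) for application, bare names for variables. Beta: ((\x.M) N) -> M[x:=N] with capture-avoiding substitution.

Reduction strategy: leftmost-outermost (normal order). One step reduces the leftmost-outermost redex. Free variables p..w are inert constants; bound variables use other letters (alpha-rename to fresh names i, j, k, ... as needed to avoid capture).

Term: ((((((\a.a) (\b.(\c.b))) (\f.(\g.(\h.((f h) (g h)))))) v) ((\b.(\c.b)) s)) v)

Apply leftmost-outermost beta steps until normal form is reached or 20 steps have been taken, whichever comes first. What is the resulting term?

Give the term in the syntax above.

Answer: (\h.(s (v h)))

Derivation:
Step 0: ((((((\a.a) (\b.(\c.b))) (\f.(\g.(\h.((f h) (g h)))))) v) ((\b.(\c.b)) s)) v)
Step 1: (((((\b.(\c.b)) (\f.(\g.(\h.((f h) (g h)))))) v) ((\b.(\c.b)) s)) v)
Step 2: ((((\c.(\f.(\g.(\h.((f h) (g h)))))) v) ((\b.(\c.b)) s)) v)
Step 3: (((\f.(\g.(\h.((f h) (g h))))) ((\b.(\c.b)) s)) v)
Step 4: ((\g.(\h.((((\b.(\c.b)) s) h) (g h)))) v)
Step 5: (\h.((((\b.(\c.b)) s) h) (v h)))
Step 6: (\h.(((\c.s) h) (v h)))
Step 7: (\h.(s (v h)))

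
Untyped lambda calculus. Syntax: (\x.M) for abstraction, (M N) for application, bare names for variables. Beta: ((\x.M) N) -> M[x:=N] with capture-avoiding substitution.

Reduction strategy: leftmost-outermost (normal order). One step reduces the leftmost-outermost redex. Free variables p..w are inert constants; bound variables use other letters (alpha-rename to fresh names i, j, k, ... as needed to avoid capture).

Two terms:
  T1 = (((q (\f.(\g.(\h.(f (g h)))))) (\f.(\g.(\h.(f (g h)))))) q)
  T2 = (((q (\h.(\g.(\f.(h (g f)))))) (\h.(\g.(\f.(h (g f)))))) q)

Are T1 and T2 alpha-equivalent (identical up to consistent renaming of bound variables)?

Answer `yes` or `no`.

Answer: yes

Derivation:
Term 1: (((q (\f.(\g.(\h.(f (g h)))))) (\f.(\g.(\h.(f (g h)))))) q)
Term 2: (((q (\h.(\g.(\f.(h (g f)))))) (\h.(\g.(\f.(h (g f)))))) q)
Alpha-equivalence: compare structure up to binder renaming.
Result: True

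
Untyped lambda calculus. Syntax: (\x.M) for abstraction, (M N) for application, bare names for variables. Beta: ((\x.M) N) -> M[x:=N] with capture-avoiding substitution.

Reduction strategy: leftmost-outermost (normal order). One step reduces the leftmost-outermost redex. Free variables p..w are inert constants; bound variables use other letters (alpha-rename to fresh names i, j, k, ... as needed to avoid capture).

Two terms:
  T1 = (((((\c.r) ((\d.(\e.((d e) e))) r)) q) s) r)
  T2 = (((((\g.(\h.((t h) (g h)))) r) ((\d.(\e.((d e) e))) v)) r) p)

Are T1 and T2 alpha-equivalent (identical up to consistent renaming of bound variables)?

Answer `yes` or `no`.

Answer: no

Derivation:
Term 1: (((((\c.r) ((\d.(\e.((d e) e))) r)) q) s) r)
Term 2: (((((\g.(\h.((t h) (g h)))) r) ((\d.(\e.((d e) e))) v)) r) p)
Alpha-equivalence: compare structure up to binder renaming.
Result: False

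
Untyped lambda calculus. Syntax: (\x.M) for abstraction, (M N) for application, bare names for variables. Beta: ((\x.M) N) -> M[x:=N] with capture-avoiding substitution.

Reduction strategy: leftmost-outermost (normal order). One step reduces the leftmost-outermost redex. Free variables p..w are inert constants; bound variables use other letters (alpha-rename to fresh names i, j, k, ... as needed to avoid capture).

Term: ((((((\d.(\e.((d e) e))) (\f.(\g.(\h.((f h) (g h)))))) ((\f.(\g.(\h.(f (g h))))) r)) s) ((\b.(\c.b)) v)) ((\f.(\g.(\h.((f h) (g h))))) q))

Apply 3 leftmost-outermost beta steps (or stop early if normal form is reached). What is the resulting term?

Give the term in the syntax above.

Step 0: ((((((\d.(\e.((d e) e))) (\f.(\g.(\h.((f h) (g h)))))) ((\f.(\g.(\h.(f (g h))))) r)) s) ((\b.(\c.b)) v)) ((\f.(\g.(\h.((f h) (g h))))) q))
Step 1: (((((\e.(((\f.(\g.(\h.((f h) (g h))))) e) e)) ((\f.(\g.(\h.(f (g h))))) r)) s) ((\b.(\c.b)) v)) ((\f.(\g.(\h.((f h) (g h))))) q))
Step 2: ((((((\f.(\g.(\h.((f h) (g h))))) ((\f.(\g.(\h.(f (g h))))) r)) ((\f.(\g.(\h.(f (g h))))) r)) s) ((\b.(\c.b)) v)) ((\f.(\g.(\h.((f h) (g h))))) q))
Step 3: (((((\g.(\h.((((\f.(\g.(\h.(f (g h))))) r) h) (g h)))) ((\f.(\g.(\h.(f (g h))))) r)) s) ((\b.(\c.b)) v)) ((\f.(\g.(\h.((f h) (g h))))) q))

Answer: (((((\g.(\h.((((\f.(\g.(\h.(f (g h))))) r) h) (g h)))) ((\f.(\g.(\h.(f (g h))))) r)) s) ((\b.(\c.b)) v)) ((\f.(\g.(\h.((f h) (g h))))) q))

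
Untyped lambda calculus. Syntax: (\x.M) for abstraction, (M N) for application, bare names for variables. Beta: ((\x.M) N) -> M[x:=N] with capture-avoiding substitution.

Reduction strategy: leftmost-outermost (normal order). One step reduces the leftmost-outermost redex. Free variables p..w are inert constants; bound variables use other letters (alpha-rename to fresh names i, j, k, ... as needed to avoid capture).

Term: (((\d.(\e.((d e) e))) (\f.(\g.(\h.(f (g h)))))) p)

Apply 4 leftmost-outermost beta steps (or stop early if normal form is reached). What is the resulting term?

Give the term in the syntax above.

Step 0: (((\d.(\e.((d e) e))) (\f.(\g.(\h.(f (g h)))))) p)
Step 1: ((\e.(((\f.(\g.(\h.(f (g h))))) e) e)) p)
Step 2: (((\f.(\g.(\h.(f (g h))))) p) p)
Step 3: ((\g.(\h.(p (g h)))) p)
Step 4: (\h.(p (p h)))

Answer: (\h.(p (p h)))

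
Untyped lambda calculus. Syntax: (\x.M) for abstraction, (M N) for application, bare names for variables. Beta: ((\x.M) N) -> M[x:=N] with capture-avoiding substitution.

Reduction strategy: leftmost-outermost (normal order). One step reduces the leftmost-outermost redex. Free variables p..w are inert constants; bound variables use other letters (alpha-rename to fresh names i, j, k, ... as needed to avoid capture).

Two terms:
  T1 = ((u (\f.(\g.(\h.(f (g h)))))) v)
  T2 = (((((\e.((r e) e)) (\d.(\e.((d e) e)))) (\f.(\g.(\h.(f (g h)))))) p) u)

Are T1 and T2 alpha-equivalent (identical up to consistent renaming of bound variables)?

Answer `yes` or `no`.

Term 1: ((u (\f.(\g.(\h.(f (g h)))))) v)
Term 2: (((((\e.((r e) e)) (\d.(\e.((d e) e)))) (\f.(\g.(\h.(f (g h)))))) p) u)
Alpha-equivalence: compare structure up to binder renaming.
Result: False

Answer: no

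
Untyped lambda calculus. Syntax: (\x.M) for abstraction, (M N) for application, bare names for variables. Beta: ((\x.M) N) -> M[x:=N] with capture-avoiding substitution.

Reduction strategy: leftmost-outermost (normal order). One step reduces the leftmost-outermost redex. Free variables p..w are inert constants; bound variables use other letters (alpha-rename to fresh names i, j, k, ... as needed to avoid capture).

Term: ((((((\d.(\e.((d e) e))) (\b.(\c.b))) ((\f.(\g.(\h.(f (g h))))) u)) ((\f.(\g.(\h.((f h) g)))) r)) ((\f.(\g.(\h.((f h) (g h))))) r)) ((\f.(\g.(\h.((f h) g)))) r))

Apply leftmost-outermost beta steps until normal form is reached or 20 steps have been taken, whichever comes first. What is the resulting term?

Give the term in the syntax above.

Step 0: ((((((\d.(\e.((d e) e))) (\b.(\c.b))) ((\f.(\g.(\h.(f (g h))))) u)) ((\f.(\g.(\h.((f h) g)))) r)) ((\f.(\g.(\h.((f h) (g h))))) r)) ((\f.(\g.(\h.((f h) g)))) r))
Step 1: (((((\e.(((\b.(\c.b)) e) e)) ((\f.(\g.(\h.(f (g h))))) u)) ((\f.(\g.(\h.((f h) g)))) r)) ((\f.(\g.(\h.((f h) (g h))))) r)) ((\f.(\g.(\h.((f h) g)))) r))
Step 2: ((((((\b.(\c.b)) ((\f.(\g.(\h.(f (g h))))) u)) ((\f.(\g.(\h.(f (g h))))) u)) ((\f.(\g.(\h.((f h) g)))) r)) ((\f.(\g.(\h.((f h) (g h))))) r)) ((\f.(\g.(\h.((f h) g)))) r))
Step 3: (((((\c.((\f.(\g.(\h.(f (g h))))) u)) ((\f.(\g.(\h.(f (g h))))) u)) ((\f.(\g.(\h.((f h) g)))) r)) ((\f.(\g.(\h.((f h) (g h))))) r)) ((\f.(\g.(\h.((f h) g)))) r))
Step 4: (((((\f.(\g.(\h.(f (g h))))) u) ((\f.(\g.(\h.((f h) g)))) r)) ((\f.(\g.(\h.((f h) (g h))))) r)) ((\f.(\g.(\h.((f h) g)))) r))
Step 5: ((((\g.(\h.(u (g h)))) ((\f.(\g.(\h.((f h) g)))) r)) ((\f.(\g.(\h.((f h) (g h))))) r)) ((\f.(\g.(\h.((f h) g)))) r))
Step 6: (((\h.(u (((\f.(\g.(\h.((f h) g)))) r) h))) ((\f.(\g.(\h.((f h) (g h))))) r)) ((\f.(\g.(\h.((f h) g)))) r))
Step 7: ((u (((\f.(\g.(\h.((f h) g)))) r) ((\f.(\g.(\h.((f h) (g h))))) r))) ((\f.(\g.(\h.((f h) g)))) r))
Step 8: ((u ((\g.(\h.((r h) g))) ((\f.(\g.(\h.((f h) (g h))))) r))) ((\f.(\g.(\h.((f h) g)))) r))
Step 9: ((u (\h.((r h) ((\f.(\g.(\h.((f h) (g h))))) r)))) ((\f.(\g.(\h.((f h) g)))) r))
Step 10: ((u (\h.((r h) (\g.(\h.((r h) (g h))))))) ((\f.(\g.(\h.((f h) g)))) r))
Step 11: ((u (\h.((r h) (\g.(\h.((r h) (g h))))))) (\g.(\h.((r h) g))))

Answer: ((u (\h.((r h) (\g.(\h.((r h) (g h))))))) (\g.(\h.((r h) g))))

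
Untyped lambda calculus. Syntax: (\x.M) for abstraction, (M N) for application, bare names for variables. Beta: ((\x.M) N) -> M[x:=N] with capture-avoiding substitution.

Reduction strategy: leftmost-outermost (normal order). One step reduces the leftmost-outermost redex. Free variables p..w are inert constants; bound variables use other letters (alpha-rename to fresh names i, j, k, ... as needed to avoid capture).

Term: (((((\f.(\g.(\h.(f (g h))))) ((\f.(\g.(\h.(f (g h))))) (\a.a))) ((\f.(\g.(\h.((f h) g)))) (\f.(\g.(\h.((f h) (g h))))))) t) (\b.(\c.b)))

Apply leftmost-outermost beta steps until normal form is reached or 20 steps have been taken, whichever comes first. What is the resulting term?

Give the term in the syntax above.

Step 0: (((((\f.(\g.(\h.(f (g h))))) ((\f.(\g.(\h.(f (g h))))) (\a.a))) ((\f.(\g.(\h.((f h) g)))) (\f.(\g.(\h.((f h) (g h))))))) t) (\b.(\c.b)))
Step 1: ((((\g.(\h.(((\f.(\g.(\h.(f (g h))))) (\a.a)) (g h)))) ((\f.(\g.(\h.((f h) g)))) (\f.(\g.(\h.((f h) (g h))))))) t) (\b.(\c.b)))
Step 2: (((\h.(((\f.(\g.(\h.(f (g h))))) (\a.a)) (((\f.(\g.(\h.((f h) g)))) (\f.(\g.(\h.((f h) (g h)))))) h))) t) (\b.(\c.b)))
Step 3: ((((\f.(\g.(\h.(f (g h))))) (\a.a)) (((\f.(\g.(\h.((f h) g)))) (\f.(\g.(\h.((f h) (g h)))))) t)) (\b.(\c.b)))
Step 4: (((\g.(\h.((\a.a) (g h)))) (((\f.(\g.(\h.((f h) g)))) (\f.(\g.(\h.((f h) (g h)))))) t)) (\b.(\c.b)))
Step 5: ((\h.((\a.a) ((((\f.(\g.(\h.((f h) g)))) (\f.(\g.(\h.((f h) (g h)))))) t) h))) (\b.(\c.b)))
Step 6: ((\a.a) ((((\f.(\g.(\h.((f h) g)))) (\f.(\g.(\h.((f h) (g h)))))) t) (\b.(\c.b))))
Step 7: ((((\f.(\g.(\h.((f h) g)))) (\f.(\g.(\h.((f h) (g h)))))) t) (\b.(\c.b)))
Step 8: (((\g.(\h.(((\f.(\g.(\h.((f h) (g h))))) h) g))) t) (\b.(\c.b)))
Step 9: ((\h.(((\f.(\g.(\h.((f h) (g h))))) h) t)) (\b.(\c.b)))
Step 10: (((\f.(\g.(\h.((f h) (g h))))) (\b.(\c.b))) t)
Step 11: ((\g.(\h.(((\b.(\c.b)) h) (g h)))) t)
Step 12: (\h.(((\b.(\c.b)) h) (t h)))
Step 13: (\h.((\c.h) (t h)))
Step 14: (\h.h)

Answer: (\h.h)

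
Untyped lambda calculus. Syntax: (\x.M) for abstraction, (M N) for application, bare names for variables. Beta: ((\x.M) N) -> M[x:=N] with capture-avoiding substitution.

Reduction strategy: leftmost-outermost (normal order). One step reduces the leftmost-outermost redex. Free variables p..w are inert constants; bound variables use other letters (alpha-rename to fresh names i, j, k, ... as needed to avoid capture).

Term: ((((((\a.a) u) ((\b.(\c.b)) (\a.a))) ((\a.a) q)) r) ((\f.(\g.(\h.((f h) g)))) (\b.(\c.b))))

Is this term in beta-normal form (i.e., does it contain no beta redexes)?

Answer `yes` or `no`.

Term: ((((((\a.a) u) ((\b.(\c.b)) (\a.a))) ((\a.a) q)) r) ((\f.(\g.(\h.((f h) g)))) (\b.(\c.b))))
Found 4 beta redex(es).

Answer: no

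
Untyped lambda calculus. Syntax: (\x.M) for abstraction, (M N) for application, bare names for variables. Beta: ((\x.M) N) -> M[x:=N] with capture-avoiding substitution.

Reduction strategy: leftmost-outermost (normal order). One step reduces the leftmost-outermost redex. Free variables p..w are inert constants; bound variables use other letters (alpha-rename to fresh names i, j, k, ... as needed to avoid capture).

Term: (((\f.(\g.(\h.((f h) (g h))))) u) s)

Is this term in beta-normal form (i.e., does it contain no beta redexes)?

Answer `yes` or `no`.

Term: (((\f.(\g.(\h.((f h) (g h))))) u) s)
Found 1 beta redex(es).

Answer: no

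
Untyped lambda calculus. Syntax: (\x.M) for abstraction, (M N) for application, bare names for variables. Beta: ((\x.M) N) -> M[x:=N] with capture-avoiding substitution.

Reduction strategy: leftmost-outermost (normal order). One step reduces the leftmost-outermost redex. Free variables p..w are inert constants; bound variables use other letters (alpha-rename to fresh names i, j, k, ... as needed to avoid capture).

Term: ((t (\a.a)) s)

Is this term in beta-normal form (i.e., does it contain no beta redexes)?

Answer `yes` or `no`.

Answer: yes

Derivation:
Term: ((t (\a.a)) s)
No beta redexes found.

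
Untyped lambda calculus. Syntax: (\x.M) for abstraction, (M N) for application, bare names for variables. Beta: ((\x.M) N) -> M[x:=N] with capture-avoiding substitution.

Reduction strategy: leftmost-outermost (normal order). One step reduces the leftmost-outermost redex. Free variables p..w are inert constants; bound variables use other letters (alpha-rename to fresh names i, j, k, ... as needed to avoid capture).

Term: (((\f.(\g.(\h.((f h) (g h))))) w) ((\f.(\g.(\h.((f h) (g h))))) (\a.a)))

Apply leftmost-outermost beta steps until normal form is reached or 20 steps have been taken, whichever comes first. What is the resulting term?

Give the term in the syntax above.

Answer: (\h.((w h) (\i.(i (h i)))))

Derivation:
Step 0: (((\f.(\g.(\h.((f h) (g h))))) w) ((\f.(\g.(\h.((f h) (g h))))) (\a.a)))
Step 1: ((\g.(\h.((w h) (g h)))) ((\f.(\g.(\h.((f h) (g h))))) (\a.a)))
Step 2: (\h.((w h) (((\f.(\g.(\h.((f h) (g h))))) (\a.a)) h)))
Step 3: (\h.((w h) ((\g.(\h.(((\a.a) h) (g h)))) h)))
Step 4: (\h.((w h) (\i.(((\a.a) i) (h i)))))
Step 5: (\h.((w h) (\i.(i (h i)))))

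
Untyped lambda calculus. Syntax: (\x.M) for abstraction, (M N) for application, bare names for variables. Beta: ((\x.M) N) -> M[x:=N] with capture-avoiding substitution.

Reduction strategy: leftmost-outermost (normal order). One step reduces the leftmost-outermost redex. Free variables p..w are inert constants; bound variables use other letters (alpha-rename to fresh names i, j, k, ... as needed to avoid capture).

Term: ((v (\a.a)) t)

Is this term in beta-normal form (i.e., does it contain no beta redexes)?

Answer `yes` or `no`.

Answer: yes

Derivation:
Term: ((v (\a.a)) t)
No beta redexes found.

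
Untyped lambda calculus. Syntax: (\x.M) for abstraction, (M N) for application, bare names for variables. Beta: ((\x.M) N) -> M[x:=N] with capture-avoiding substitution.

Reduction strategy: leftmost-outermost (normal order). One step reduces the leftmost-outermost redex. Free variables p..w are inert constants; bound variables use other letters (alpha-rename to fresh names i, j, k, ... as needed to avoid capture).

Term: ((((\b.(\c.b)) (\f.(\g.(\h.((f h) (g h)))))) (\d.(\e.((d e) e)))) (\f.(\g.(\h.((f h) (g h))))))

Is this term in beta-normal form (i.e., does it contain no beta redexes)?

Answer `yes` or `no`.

Answer: no

Derivation:
Term: ((((\b.(\c.b)) (\f.(\g.(\h.((f h) (g h)))))) (\d.(\e.((d e) e)))) (\f.(\g.(\h.((f h) (g h))))))
Found 1 beta redex(es).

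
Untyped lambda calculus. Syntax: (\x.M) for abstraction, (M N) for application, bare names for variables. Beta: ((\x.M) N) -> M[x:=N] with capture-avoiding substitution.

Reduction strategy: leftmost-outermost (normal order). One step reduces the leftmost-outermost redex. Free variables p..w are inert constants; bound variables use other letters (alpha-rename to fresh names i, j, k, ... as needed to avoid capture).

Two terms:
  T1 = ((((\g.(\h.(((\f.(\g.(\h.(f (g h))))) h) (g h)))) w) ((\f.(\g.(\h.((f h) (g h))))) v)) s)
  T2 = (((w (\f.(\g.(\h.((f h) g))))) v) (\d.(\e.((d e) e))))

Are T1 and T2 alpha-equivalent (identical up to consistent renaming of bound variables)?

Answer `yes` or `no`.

Answer: no

Derivation:
Term 1: ((((\g.(\h.(((\f.(\g.(\h.(f (g h))))) h) (g h)))) w) ((\f.(\g.(\h.((f h) (g h))))) v)) s)
Term 2: (((w (\f.(\g.(\h.((f h) g))))) v) (\d.(\e.((d e) e))))
Alpha-equivalence: compare structure up to binder renaming.
Result: False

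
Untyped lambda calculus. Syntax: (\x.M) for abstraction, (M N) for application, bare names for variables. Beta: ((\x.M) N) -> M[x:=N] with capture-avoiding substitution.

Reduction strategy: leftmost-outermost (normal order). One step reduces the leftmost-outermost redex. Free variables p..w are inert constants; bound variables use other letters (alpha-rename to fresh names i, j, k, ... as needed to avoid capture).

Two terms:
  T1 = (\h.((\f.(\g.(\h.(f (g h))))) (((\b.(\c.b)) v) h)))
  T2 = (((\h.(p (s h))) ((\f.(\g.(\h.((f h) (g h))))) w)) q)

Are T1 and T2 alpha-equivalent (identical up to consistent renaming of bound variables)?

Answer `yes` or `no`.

Answer: no

Derivation:
Term 1: (\h.((\f.(\g.(\h.(f (g h))))) (((\b.(\c.b)) v) h)))
Term 2: (((\h.(p (s h))) ((\f.(\g.(\h.((f h) (g h))))) w)) q)
Alpha-equivalence: compare structure up to binder renaming.
Result: False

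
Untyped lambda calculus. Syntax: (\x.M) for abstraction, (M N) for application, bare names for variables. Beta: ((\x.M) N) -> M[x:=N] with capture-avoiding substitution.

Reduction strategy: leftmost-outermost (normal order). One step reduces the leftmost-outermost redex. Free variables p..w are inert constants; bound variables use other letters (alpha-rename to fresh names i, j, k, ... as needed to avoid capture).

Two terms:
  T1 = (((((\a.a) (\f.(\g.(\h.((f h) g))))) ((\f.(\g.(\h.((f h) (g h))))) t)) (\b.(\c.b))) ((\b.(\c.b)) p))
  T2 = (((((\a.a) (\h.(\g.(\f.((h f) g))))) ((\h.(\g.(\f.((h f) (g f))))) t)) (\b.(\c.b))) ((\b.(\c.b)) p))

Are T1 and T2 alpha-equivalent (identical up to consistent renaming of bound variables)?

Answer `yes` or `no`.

Term 1: (((((\a.a) (\f.(\g.(\h.((f h) g))))) ((\f.(\g.(\h.((f h) (g h))))) t)) (\b.(\c.b))) ((\b.(\c.b)) p))
Term 2: (((((\a.a) (\h.(\g.(\f.((h f) g))))) ((\h.(\g.(\f.((h f) (g f))))) t)) (\b.(\c.b))) ((\b.(\c.b)) p))
Alpha-equivalence: compare structure up to binder renaming.
Result: True

Answer: yes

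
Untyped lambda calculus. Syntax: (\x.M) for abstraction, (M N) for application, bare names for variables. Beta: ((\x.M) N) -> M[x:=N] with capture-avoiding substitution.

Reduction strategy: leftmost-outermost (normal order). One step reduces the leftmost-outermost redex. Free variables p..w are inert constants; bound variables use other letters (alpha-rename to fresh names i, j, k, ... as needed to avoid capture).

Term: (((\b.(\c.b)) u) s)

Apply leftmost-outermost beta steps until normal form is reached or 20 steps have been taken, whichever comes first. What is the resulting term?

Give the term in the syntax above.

Answer: u

Derivation:
Step 0: (((\b.(\c.b)) u) s)
Step 1: ((\c.u) s)
Step 2: u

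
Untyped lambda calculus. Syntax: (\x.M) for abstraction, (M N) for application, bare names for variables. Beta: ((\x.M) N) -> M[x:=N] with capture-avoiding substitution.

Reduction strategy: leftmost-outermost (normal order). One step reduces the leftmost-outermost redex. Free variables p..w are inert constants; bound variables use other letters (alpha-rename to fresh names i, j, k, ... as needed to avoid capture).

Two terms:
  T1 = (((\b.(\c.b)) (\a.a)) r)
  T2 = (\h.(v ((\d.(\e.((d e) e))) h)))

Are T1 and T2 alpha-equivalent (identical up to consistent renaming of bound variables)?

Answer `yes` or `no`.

Answer: no

Derivation:
Term 1: (((\b.(\c.b)) (\a.a)) r)
Term 2: (\h.(v ((\d.(\e.((d e) e))) h)))
Alpha-equivalence: compare structure up to binder renaming.
Result: False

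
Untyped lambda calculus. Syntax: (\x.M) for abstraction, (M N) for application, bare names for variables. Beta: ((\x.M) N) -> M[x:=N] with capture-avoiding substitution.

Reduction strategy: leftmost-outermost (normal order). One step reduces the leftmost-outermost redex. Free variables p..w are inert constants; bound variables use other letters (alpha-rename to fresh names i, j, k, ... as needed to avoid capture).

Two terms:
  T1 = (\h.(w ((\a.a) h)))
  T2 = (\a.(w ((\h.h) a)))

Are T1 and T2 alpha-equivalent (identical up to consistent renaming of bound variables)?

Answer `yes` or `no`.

Term 1: (\h.(w ((\a.a) h)))
Term 2: (\a.(w ((\h.h) a)))
Alpha-equivalence: compare structure up to binder renaming.
Result: True

Answer: yes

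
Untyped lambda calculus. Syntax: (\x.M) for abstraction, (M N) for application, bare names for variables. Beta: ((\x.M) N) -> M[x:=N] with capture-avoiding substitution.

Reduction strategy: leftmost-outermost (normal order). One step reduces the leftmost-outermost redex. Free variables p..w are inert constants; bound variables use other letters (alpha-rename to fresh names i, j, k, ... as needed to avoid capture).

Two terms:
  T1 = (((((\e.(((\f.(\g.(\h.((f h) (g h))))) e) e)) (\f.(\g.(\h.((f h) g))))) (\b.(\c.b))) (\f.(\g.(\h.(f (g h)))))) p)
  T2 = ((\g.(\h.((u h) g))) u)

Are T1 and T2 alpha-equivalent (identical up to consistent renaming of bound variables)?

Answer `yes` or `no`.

Term 1: (((((\e.(((\f.(\g.(\h.((f h) (g h))))) e) e)) (\f.(\g.(\h.((f h) g))))) (\b.(\c.b))) (\f.(\g.(\h.(f (g h)))))) p)
Term 2: ((\g.(\h.((u h) g))) u)
Alpha-equivalence: compare structure up to binder renaming.
Result: False

Answer: no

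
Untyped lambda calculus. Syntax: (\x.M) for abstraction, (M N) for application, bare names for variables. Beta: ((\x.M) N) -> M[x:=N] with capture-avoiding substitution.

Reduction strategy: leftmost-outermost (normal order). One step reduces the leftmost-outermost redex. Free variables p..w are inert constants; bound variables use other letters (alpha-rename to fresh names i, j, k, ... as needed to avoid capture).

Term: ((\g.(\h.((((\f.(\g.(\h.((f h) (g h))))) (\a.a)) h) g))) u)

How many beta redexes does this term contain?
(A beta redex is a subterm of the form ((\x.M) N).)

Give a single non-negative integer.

Answer: 2

Derivation:
Term: ((\g.(\h.((((\f.(\g.(\h.((f h) (g h))))) (\a.a)) h) g))) u)
  Redex: ((\g.(\h.((((\f.(\g.(\h.((f h) (g h))))) (\a.a)) h) g))) u)
  Redex: ((\f.(\g.(\h.((f h) (g h))))) (\a.a))
Total redexes: 2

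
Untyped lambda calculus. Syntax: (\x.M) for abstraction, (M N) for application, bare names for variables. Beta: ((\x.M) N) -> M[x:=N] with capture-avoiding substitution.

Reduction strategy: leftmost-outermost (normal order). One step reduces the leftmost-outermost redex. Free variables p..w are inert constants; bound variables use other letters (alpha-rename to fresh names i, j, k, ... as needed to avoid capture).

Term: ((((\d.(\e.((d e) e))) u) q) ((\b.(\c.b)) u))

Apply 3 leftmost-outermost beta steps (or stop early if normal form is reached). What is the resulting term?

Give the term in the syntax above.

Answer: (((u q) q) (\c.u))

Derivation:
Step 0: ((((\d.(\e.((d e) e))) u) q) ((\b.(\c.b)) u))
Step 1: (((\e.((u e) e)) q) ((\b.(\c.b)) u))
Step 2: (((u q) q) ((\b.(\c.b)) u))
Step 3: (((u q) q) (\c.u))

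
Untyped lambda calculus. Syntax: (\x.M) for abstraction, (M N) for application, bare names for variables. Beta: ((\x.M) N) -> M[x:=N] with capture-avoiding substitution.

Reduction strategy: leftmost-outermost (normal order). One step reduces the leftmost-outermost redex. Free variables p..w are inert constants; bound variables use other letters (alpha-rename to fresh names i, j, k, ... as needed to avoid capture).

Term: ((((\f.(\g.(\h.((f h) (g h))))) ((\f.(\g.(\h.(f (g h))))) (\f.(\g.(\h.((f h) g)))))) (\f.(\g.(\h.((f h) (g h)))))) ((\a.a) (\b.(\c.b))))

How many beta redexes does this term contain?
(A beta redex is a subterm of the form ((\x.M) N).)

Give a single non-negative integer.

Term: ((((\f.(\g.(\h.((f h) (g h))))) ((\f.(\g.(\h.(f (g h))))) (\f.(\g.(\h.((f h) g)))))) (\f.(\g.(\h.((f h) (g h)))))) ((\a.a) (\b.(\c.b))))
  Redex: ((\f.(\g.(\h.((f h) (g h))))) ((\f.(\g.(\h.(f (g h))))) (\f.(\g.(\h.((f h) g))))))
  Redex: ((\f.(\g.(\h.(f (g h))))) (\f.(\g.(\h.((f h) g)))))
  Redex: ((\a.a) (\b.(\c.b)))
Total redexes: 3

Answer: 3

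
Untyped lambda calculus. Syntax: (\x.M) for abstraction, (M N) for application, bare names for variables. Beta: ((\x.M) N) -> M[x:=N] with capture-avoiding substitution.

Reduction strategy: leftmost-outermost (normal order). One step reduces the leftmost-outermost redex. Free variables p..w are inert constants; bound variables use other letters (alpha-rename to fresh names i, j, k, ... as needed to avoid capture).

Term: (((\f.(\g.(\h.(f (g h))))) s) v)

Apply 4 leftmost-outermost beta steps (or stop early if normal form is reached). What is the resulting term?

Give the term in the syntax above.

Step 0: (((\f.(\g.(\h.(f (g h))))) s) v)
Step 1: ((\g.(\h.(s (g h)))) v)
Step 2: (\h.(s (v h)))
Step 3: (normal form reached)

Answer: (\h.(s (v h)))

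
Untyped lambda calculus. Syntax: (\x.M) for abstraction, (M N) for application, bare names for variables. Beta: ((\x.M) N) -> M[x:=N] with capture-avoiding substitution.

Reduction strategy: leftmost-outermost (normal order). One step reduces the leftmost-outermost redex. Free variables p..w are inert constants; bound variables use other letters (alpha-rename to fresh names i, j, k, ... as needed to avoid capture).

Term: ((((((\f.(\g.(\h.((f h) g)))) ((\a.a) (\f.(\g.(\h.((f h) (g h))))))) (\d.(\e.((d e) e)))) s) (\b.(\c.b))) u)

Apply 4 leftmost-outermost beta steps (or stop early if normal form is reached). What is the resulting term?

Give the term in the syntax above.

Step 0: ((((((\f.(\g.(\h.((f h) g)))) ((\a.a) (\f.(\g.(\h.((f h) (g h))))))) (\d.(\e.((d e) e)))) s) (\b.(\c.b))) u)
Step 1: (((((\g.(\h.((((\a.a) (\f.(\g.(\h.((f h) (g h)))))) h) g))) (\d.(\e.((d e) e)))) s) (\b.(\c.b))) u)
Step 2: ((((\h.((((\a.a) (\f.(\g.(\h.((f h) (g h)))))) h) (\d.(\e.((d e) e))))) s) (\b.(\c.b))) u)
Step 3: ((((((\a.a) (\f.(\g.(\h.((f h) (g h)))))) s) (\d.(\e.((d e) e)))) (\b.(\c.b))) u)
Step 4: (((((\f.(\g.(\h.((f h) (g h))))) s) (\d.(\e.((d e) e)))) (\b.(\c.b))) u)

Answer: (((((\f.(\g.(\h.((f h) (g h))))) s) (\d.(\e.((d e) e)))) (\b.(\c.b))) u)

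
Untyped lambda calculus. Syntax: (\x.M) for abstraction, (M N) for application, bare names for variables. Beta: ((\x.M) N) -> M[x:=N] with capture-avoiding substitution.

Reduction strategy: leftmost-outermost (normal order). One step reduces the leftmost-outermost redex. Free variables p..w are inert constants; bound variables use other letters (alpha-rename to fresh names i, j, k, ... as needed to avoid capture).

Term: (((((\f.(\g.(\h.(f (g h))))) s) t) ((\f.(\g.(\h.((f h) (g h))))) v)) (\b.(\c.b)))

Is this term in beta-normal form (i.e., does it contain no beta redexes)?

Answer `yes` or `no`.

Answer: no

Derivation:
Term: (((((\f.(\g.(\h.(f (g h))))) s) t) ((\f.(\g.(\h.((f h) (g h))))) v)) (\b.(\c.b)))
Found 2 beta redex(es).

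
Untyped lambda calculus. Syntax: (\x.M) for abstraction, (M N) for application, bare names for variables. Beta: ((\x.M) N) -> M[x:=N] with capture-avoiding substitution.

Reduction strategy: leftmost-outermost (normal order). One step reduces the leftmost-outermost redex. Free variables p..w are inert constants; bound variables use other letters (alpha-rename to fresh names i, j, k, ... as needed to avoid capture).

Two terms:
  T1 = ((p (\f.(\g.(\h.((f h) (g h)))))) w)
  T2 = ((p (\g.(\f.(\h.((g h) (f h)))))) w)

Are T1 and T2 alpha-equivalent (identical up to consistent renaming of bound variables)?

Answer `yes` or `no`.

Answer: yes

Derivation:
Term 1: ((p (\f.(\g.(\h.((f h) (g h)))))) w)
Term 2: ((p (\g.(\f.(\h.((g h) (f h)))))) w)
Alpha-equivalence: compare structure up to binder renaming.
Result: True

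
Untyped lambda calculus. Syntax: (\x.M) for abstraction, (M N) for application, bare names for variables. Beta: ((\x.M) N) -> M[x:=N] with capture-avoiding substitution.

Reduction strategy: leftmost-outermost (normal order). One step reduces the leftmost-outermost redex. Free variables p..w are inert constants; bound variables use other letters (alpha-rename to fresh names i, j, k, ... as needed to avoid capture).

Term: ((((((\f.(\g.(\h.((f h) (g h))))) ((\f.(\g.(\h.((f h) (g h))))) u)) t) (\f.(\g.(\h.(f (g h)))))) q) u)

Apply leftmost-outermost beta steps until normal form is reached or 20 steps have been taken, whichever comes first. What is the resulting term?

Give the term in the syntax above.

Step 0: ((((((\f.(\g.(\h.((f h) (g h))))) ((\f.(\g.(\h.((f h) (g h))))) u)) t) (\f.(\g.(\h.(f (g h)))))) q) u)
Step 1: (((((\g.(\h.((((\f.(\g.(\h.((f h) (g h))))) u) h) (g h)))) t) (\f.(\g.(\h.(f (g h)))))) q) u)
Step 2: ((((\h.((((\f.(\g.(\h.((f h) (g h))))) u) h) (t h))) (\f.(\g.(\h.(f (g h)))))) q) u)
Step 3: ((((((\f.(\g.(\h.((f h) (g h))))) u) (\f.(\g.(\h.(f (g h)))))) (t (\f.(\g.(\h.(f (g h))))))) q) u)
Step 4: (((((\g.(\h.((u h) (g h)))) (\f.(\g.(\h.(f (g h)))))) (t (\f.(\g.(\h.(f (g h))))))) q) u)
Step 5: ((((\h.((u h) ((\f.(\g.(\h.(f (g h))))) h))) (t (\f.(\g.(\h.(f (g h))))))) q) u)
Step 6: ((((u (t (\f.(\g.(\h.(f (g h))))))) ((\f.(\g.(\h.(f (g h))))) (t (\f.(\g.(\h.(f (g h)))))))) q) u)
Step 7: ((((u (t (\f.(\g.(\h.(f (g h))))))) (\g.(\h.((t (\f.(\g.(\h.(f (g h)))))) (g h))))) q) u)

Answer: ((((u (t (\f.(\g.(\h.(f (g h))))))) (\g.(\h.((t (\f.(\g.(\h.(f (g h)))))) (g h))))) q) u)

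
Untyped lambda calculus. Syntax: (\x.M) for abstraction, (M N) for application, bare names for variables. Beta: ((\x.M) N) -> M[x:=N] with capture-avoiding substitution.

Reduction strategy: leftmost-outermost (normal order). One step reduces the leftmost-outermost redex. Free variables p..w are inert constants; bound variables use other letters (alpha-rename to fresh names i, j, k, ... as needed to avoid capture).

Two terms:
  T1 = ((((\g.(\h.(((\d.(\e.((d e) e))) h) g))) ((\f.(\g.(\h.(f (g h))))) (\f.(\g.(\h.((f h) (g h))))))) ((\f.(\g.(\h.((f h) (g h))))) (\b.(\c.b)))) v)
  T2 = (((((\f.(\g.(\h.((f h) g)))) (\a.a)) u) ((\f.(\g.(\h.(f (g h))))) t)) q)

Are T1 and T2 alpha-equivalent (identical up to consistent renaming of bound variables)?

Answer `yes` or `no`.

Answer: no

Derivation:
Term 1: ((((\g.(\h.(((\d.(\e.((d e) e))) h) g))) ((\f.(\g.(\h.(f (g h))))) (\f.(\g.(\h.((f h) (g h))))))) ((\f.(\g.(\h.((f h) (g h))))) (\b.(\c.b)))) v)
Term 2: (((((\f.(\g.(\h.((f h) g)))) (\a.a)) u) ((\f.(\g.(\h.(f (g h))))) t)) q)
Alpha-equivalence: compare structure up to binder renaming.
Result: False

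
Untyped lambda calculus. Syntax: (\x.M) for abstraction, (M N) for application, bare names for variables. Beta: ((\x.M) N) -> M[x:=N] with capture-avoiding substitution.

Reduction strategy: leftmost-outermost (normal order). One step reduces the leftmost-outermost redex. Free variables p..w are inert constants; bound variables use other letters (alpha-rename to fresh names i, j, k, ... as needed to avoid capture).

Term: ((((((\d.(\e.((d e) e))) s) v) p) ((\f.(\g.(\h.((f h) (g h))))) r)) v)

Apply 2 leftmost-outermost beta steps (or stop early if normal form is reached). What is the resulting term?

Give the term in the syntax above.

Answer: (((((s v) v) p) ((\f.(\g.(\h.((f h) (g h))))) r)) v)

Derivation:
Step 0: ((((((\d.(\e.((d e) e))) s) v) p) ((\f.(\g.(\h.((f h) (g h))))) r)) v)
Step 1: (((((\e.((s e) e)) v) p) ((\f.(\g.(\h.((f h) (g h))))) r)) v)
Step 2: (((((s v) v) p) ((\f.(\g.(\h.((f h) (g h))))) r)) v)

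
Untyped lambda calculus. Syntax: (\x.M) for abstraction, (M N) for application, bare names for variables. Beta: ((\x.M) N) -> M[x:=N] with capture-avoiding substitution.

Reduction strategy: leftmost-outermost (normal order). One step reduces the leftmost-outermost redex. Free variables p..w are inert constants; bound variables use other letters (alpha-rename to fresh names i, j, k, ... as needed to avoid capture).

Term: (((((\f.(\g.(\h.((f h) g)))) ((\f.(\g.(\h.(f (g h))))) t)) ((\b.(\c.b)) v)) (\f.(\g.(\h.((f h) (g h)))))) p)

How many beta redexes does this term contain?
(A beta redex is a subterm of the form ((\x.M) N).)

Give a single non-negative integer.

Answer: 3

Derivation:
Term: (((((\f.(\g.(\h.((f h) g)))) ((\f.(\g.(\h.(f (g h))))) t)) ((\b.(\c.b)) v)) (\f.(\g.(\h.((f h) (g h)))))) p)
  Redex: ((\f.(\g.(\h.((f h) g)))) ((\f.(\g.(\h.(f (g h))))) t))
  Redex: ((\f.(\g.(\h.(f (g h))))) t)
  Redex: ((\b.(\c.b)) v)
Total redexes: 3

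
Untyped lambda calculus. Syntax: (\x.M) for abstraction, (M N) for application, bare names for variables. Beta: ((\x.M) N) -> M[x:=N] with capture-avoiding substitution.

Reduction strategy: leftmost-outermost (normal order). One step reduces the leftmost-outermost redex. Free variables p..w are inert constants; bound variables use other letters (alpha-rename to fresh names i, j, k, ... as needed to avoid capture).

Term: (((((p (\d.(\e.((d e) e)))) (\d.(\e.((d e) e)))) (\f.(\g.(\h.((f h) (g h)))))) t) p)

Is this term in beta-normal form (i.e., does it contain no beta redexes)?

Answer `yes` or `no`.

Answer: yes

Derivation:
Term: (((((p (\d.(\e.((d e) e)))) (\d.(\e.((d e) e)))) (\f.(\g.(\h.((f h) (g h)))))) t) p)
No beta redexes found.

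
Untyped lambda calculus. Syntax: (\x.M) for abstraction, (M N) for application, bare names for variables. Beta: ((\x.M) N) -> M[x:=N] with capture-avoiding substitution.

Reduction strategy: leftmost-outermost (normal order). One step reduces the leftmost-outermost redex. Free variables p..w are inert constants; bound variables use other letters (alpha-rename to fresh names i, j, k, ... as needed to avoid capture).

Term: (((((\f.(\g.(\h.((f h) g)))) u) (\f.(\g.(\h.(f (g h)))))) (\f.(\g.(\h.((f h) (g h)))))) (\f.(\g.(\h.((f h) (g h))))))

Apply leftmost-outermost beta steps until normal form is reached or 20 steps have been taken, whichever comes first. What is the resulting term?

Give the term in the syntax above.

Step 0: (((((\f.(\g.(\h.((f h) g)))) u) (\f.(\g.(\h.(f (g h)))))) (\f.(\g.(\h.((f h) (g h)))))) (\f.(\g.(\h.((f h) (g h))))))
Step 1: ((((\g.(\h.((u h) g))) (\f.(\g.(\h.(f (g h)))))) (\f.(\g.(\h.((f h) (g h)))))) (\f.(\g.(\h.((f h) (g h))))))
Step 2: (((\h.((u h) (\f.(\g.(\h.(f (g h))))))) (\f.(\g.(\h.((f h) (g h)))))) (\f.(\g.(\h.((f h) (g h))))))
Step 3: (((u (\f.(\g.(\h.((f h) (g h)))))) (\f.(\g.(\h.(f (g h)))))) (\f.(\g.(\h.((f h) (g h))))))

Answer: (((u (\f.(\g.(\h.((f h) (g h)))))) (\f.(\g.(\h.(f (g h)))))) (\f.(\g.(\h.((f h) (g h))))))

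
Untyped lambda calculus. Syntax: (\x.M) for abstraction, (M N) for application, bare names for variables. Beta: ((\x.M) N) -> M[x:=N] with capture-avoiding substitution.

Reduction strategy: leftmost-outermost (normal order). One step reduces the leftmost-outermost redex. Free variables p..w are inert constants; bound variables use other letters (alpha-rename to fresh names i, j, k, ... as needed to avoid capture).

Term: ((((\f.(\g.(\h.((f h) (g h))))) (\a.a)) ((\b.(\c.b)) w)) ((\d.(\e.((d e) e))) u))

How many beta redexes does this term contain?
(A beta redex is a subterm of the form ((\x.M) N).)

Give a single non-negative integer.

Term: ((((\f.(\g.(\h.((f h) (g h))))) (\a.a)) ((\b.(\c.b)) w)) ((\d.(\e.((d e) e))) u))
  Redex: ((\f.(\g.(\h.((f h) (g h))))) (\a.a))
  Redex: ((\b.(\c.b)) w)
  Redex: ((\d.(\e.((d e) e))) u)
Total redexes: 3

Answer: 3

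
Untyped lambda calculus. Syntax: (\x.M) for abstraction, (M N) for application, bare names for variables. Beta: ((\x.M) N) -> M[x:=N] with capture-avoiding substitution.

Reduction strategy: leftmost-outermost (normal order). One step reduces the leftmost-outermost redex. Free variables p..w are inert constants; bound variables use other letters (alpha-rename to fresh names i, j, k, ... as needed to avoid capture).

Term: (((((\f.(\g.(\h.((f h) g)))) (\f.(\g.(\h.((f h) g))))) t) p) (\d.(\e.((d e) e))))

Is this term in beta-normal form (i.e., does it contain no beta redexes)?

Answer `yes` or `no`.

Term: (((((\f.(\g.(\h.((f h) g)))) (\f.(\g.(\h.((f h) g))))) t) p) (\d.(\e.((d e) e))))
Found 1 beta redex(es).

Answer: no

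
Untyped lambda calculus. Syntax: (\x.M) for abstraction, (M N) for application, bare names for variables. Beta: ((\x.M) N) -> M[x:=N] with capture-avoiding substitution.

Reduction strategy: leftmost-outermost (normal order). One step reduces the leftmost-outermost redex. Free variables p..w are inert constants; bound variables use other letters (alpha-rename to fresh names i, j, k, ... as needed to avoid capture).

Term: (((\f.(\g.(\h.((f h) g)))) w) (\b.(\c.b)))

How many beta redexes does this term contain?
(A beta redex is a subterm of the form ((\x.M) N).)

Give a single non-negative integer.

Answer: 1

Derivation:
Term: (((\f.(\g.(\h.((f h) g)))) w) (\b.(\c.b)))
  Redex: ((\f.(\g.(\h.((f h) g)))) w)
Total redexes: 1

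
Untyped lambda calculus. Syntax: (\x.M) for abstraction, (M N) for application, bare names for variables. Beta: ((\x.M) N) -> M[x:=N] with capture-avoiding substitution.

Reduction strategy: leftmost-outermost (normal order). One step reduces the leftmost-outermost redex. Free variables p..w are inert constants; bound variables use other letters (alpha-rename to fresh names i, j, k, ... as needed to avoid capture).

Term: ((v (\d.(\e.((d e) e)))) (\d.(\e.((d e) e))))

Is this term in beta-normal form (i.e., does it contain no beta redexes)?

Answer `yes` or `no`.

Term: ((v (\d.(\e.((d e) e)))) (\d.(\e.((d e) e))))
No beta redexes found.

Answer: yes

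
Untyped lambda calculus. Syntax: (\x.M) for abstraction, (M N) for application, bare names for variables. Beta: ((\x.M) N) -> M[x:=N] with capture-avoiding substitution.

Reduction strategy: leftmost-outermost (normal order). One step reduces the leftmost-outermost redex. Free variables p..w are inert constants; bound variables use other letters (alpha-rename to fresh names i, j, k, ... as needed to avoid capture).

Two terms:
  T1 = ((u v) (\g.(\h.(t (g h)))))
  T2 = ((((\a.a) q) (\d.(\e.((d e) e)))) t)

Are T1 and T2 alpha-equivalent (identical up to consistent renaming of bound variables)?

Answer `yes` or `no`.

Term 1: ((u v) (\g.(\h.(t (g h)))))
Term 2: ((((\a.a) q) (\d.(\e.((d e) e)))) t)
Alpha-equivalence: compare structure up to binder renaming.
Result: False

Answer: no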